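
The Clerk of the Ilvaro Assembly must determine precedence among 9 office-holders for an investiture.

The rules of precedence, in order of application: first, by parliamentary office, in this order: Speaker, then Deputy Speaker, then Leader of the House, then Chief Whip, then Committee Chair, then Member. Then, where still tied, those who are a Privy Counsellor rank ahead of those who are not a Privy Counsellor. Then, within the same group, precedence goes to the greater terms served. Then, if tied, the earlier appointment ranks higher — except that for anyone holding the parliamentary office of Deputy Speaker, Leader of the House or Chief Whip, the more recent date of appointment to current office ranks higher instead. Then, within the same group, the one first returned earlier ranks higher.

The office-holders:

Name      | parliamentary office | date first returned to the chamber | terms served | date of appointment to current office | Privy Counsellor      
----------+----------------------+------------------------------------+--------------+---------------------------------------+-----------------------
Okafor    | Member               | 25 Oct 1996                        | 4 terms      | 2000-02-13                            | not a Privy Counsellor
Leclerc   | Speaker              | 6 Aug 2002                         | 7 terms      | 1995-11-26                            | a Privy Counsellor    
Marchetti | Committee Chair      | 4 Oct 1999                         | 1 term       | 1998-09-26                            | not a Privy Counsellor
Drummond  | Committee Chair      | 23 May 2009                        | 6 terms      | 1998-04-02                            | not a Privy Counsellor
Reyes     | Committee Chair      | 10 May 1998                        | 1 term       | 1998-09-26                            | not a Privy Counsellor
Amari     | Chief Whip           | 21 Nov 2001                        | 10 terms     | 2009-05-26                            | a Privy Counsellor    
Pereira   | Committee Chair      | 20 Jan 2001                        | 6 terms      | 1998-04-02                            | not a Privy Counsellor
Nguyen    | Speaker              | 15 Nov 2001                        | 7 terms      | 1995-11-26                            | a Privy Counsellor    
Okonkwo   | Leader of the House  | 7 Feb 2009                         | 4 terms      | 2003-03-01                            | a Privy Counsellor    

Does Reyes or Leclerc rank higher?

By parliamentary office: Nguyen and Leclerc (Speaker); then Okonkwo (Leader of the House); then Amari (Chief Whip); then Pereira, Drummond, Reyes and Marchetti (Committee Chair); then Okafor (Member).
Nguyen and Leclerc are each a Privy Counsellor, so the next rule applies.
Nguyen and Leclerc both have terms served 7 terms, so the next rule applies.
Nguyen and Leclerc both have date of appointment to current office 1995-11-26, so the next rule applies.
Among Nguyen and Leclerc, by date first returned to the chamber (earlier first): Nguyen (15 Nov 2001) before Leclerc (6 Aug 2002).
Pereira, Drummond, Reyes and Marchetti are each not a Privy Counsellor, so the next rule applies.
Among Pereira, Drummond, Reyes and Marchetti, by terms served (higher first): Pereira and Drummond (6 terms) before Reyes and Marchetti (1 term).
Pereira and Drummond both have date of appointment to current office 1998-04-02, so the next rule applies.
Among Pereira and Drummond, by date first returned to the chamber (earlier first): Pereira (20 Jan 2001) before Drummond (23 May 2009).
Reyes and Marchetti both have date of appointment to current office 1998-09-26, so the next rule applies.
Among Reyes and Marchetti, by date first returned to the chamber (earlier first): Reyes (10 May 1998) before Marchetti (4 Oct 1999).
So Leclerc takes precedence.

Leclerc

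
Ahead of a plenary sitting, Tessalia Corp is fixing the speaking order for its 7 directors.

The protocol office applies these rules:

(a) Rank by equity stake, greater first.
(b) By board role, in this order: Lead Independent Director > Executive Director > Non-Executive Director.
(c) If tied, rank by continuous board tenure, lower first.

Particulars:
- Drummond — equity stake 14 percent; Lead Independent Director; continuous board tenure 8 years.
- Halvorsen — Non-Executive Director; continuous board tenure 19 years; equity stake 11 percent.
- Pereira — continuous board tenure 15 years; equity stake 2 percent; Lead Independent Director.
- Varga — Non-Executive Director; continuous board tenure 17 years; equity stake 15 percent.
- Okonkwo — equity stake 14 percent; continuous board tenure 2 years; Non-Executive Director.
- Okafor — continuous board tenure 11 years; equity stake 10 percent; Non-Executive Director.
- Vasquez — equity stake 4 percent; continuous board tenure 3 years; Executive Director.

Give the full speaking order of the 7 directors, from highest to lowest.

Varga, Drummond, Okonkwo, Halvorsen, Okafor, Vasquez, Pereira

By equity stake (higher first): Varga (15 percent); then Drummond and Okonkwo (both 14 percent); then Halvorsen (11 percent); then Okafor (10 percent); then Vasquez (4 percent); then Pereira (2 percent).
Among Drummond and Okonkwo, by board role: Drummond (Lead Independent Director) before Okonkwo (Non-Executive Director).
Full order: Varga, Drummond, Okonkwo, Halvorsen, Okafor, Vasquez, Pereira.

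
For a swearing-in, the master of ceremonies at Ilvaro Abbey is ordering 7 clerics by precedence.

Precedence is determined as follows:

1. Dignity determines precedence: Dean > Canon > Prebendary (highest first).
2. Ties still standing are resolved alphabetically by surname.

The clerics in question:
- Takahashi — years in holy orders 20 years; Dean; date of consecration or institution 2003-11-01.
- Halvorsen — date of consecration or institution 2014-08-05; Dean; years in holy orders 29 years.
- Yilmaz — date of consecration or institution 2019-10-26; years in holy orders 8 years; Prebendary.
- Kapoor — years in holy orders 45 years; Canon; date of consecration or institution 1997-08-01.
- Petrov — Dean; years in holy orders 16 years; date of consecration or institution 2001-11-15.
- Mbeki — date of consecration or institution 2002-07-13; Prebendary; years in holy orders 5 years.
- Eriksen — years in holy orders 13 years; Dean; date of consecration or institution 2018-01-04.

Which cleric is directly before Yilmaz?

Mbeki

By dignity: Eriksen, Halvorsen, Petrov and Takahashi (Dean); then Kapoor (Canon); then Mbeki and Yilmaz (Prebendary).
Among Eriksen, Halvorsen, Petrov and Takahashi, alphabetically by surname: Eriksen before Halvorsen before Petrov before Takahashi.
Among Mbeki and Yilmaz, alphabetically by surname: Mbeki before Yilmaz.
Order: Eriksen, Halvorsen, Petrov, Takahashi, Kapoor, Mbeki, Yilmaz.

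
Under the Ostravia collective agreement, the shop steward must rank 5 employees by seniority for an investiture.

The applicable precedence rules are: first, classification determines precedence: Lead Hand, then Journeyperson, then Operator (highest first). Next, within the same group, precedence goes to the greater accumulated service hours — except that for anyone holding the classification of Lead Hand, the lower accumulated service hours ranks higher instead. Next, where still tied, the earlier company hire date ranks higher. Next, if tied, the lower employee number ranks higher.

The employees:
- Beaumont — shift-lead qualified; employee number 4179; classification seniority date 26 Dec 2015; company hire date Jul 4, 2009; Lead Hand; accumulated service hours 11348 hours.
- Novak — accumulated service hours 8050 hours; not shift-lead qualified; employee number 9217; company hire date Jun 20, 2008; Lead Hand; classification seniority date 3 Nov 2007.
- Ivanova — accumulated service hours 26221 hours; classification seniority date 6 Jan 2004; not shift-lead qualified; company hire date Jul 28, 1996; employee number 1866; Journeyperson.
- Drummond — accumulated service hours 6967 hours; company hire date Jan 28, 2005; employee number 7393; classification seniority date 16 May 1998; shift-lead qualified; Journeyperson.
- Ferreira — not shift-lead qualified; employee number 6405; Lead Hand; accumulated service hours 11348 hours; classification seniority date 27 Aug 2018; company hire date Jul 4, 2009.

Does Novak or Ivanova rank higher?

By classification: Novak, Beaumont and Ferreira (Lead Hand); then Ivanova and Drummond (Journeyperson).
Among Novak, Beaumont and Ferreira, by accumulated service hours (lower first) (reversed rule for this group): Novak (8050 hours) before Beaumont and Ferreira (11348 hours).
Beaumont and Ferreira both have company hire date Jul 4, 2009, so the next rule applies.
Among Beaumont and Ferreira, by employee number (lower first): Beaumont (4179) before Ferreira (6405).
Among Ivanova and Drummond, by accumulated service hours (higher first): Ivanova (26221 hours) before Drummond (6967 hours).
So Novak takes precedence.

Novak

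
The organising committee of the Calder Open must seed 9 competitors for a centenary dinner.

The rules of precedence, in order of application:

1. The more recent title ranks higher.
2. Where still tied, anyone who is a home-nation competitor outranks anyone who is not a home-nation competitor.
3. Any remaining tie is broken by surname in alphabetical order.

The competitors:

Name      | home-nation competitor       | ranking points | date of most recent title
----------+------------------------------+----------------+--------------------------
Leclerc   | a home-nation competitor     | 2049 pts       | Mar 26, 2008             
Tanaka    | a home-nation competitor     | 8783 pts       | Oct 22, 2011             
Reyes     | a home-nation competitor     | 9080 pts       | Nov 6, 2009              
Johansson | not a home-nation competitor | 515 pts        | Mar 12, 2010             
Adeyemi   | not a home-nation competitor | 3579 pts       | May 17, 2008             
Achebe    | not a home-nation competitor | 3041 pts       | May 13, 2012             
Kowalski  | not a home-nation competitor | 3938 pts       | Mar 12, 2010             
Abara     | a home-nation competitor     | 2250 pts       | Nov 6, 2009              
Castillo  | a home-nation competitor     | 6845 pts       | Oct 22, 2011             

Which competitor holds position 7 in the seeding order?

Reyes

By date of most recent title (later first): Achebe (May 13, 2012); then Castillo and Tanaka (both Oct 22, 2011); then Johansson and Kowalski (both Mar 12, 2010); then Abara and Reyes (both Nov 6, 2009); then Adeyemi (May 17, 2008); then Leclerc (Mar 26, 2008).
Castillo and Tanaka are each a home-nation competitor, so the next rule applies.
Among Castillo and Tanaka, alphabetically by surname: Castillo before Tanaka.
Johansson and Kowalski are each not a home-nation competitor, so the next rule applies.
Among Johansson and Kowalski, alphabetically by surname: Johansson before Kowalski.
Abara and Reyes are each a home-nation competitor, so the next rule applies.
Among Abara and Reyes, alphabetically by surname: Abara before Reyes.
Order: Achebe, Castillo, Tanaka, Johansson, Kowalski, Abara, Reyes, Adeyemi, Leclerc.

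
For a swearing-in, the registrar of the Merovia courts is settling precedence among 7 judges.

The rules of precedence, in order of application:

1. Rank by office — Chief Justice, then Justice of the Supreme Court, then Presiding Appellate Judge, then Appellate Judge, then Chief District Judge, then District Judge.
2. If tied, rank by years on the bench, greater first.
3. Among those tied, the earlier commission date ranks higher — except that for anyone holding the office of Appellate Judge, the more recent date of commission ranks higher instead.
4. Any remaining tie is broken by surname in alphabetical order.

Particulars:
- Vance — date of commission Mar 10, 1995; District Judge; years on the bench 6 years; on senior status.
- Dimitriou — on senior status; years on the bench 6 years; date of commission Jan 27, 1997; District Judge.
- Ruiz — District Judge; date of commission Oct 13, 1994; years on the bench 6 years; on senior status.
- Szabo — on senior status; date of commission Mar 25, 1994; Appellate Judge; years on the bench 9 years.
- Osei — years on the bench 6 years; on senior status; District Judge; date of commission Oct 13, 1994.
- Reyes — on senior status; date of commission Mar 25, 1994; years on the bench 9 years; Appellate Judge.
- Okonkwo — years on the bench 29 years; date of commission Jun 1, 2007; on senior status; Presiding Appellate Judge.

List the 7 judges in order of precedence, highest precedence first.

By office: Okonkwo (Presiding Appellate Judge); then Reyes and Szabo (Appellate Judge); then Osei, Ruiz, Vance and Dimitriou (District Judge).
Reyes and Szabo both have years on the bench 9 years, so the next rule applies.
Reyes and Szabo both have date of commission Mar 25, 1994, so the next rule applies.
Among Reyes and Szabo, alphabetically by surname: Reyes before Szabo.
Osei, Ruiz, Vance and Dimitriou all have years on the bench 6 years, so the next rule applies.
Among Osei, Ruiz, Vance and Dimitriou, by date of commission (earlier first): Osei and Ruiz (Oct 13, 1994) before Vance (Mar 10, 1995) before Dimitriou (Jan 27, 1997).
Among Osei and Ruiz, alphabetically by surname: Osei before Ruiz.
Full order: Okonkwo, Reyes, Szabo, Osei, Ruiz, Vance, Dimitriou.

Okonkwo, Reyes, Szabo, Osei, Ruiz, Vance, Dimitriou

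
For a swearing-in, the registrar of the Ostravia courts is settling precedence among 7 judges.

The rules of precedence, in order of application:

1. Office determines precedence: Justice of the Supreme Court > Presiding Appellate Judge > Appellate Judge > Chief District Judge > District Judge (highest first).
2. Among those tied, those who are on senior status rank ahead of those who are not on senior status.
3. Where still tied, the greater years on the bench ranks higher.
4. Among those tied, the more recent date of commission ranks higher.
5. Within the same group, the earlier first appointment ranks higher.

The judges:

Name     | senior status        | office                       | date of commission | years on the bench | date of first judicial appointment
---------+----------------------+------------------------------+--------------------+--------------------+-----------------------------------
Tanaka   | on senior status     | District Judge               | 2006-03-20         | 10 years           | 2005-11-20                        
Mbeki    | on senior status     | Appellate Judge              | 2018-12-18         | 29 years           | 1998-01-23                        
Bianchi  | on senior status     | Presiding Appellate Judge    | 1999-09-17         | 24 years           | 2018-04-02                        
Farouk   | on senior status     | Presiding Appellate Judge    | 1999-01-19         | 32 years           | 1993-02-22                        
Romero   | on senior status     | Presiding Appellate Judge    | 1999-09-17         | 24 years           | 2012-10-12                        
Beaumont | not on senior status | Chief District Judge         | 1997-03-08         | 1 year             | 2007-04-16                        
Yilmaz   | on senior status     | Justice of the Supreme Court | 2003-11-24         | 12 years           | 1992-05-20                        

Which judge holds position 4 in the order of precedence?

Bianchi

By office: Yilmaz (Justice of the Supreme Court); then Farouk, Romero and Bianchi (Presiding Appellate Judge); then Mbeki (Appellate Judge); then Beaumont (Chief District Judge); then Tanaka (District Judge).
Farouk, Romero and Bianchi are each on senior status, so the next rule applies.
Among Farouk, Romero and Bianchi, by years on the bench (higher first): Farouk (32 years) before Romero and Bianchi (24 years).
Romero and Bianchi both have date of commission 1999-09-17, so the next rule applies.
Among Romero and Bianchi, by date of first judicial appointment (earlier first): Romero (2012-10-12) before Bianchi (2018-04-02).
Order: Yilmaz, Farouk, Romero, Bianchi, Mbeki, Beaumont, Tanaka.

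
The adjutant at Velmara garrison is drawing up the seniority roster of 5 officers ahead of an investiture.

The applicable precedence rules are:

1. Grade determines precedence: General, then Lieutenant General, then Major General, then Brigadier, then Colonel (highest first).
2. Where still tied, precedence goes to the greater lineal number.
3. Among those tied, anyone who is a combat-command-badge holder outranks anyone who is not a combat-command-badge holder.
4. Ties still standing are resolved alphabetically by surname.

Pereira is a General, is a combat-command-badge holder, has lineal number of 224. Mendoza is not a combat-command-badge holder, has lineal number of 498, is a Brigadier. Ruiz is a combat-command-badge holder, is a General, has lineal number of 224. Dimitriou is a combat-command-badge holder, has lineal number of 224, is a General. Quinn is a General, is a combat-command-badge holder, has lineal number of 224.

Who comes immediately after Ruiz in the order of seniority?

Mendoza

By grade: Dimitriou, Pereira, Quinn and Ruiz (General); then Mendoza (Brigadier).
Dimitriou, Pereira, Quinn and Ruiz all have lineal number 224, so the next rule applies.
Dimitriou, Pereira, Quinn and Ruiz are each a combat-command-badge holder, so the next rule applies.
Among Dimitriou, Pereira, Quinn and Ruiz, alphabetically by surname: Dimitriou before Pereira before Quinn before Ruiz.
Order: Dimitriou, Pereira, Quinn, Ruiz, Mendoza.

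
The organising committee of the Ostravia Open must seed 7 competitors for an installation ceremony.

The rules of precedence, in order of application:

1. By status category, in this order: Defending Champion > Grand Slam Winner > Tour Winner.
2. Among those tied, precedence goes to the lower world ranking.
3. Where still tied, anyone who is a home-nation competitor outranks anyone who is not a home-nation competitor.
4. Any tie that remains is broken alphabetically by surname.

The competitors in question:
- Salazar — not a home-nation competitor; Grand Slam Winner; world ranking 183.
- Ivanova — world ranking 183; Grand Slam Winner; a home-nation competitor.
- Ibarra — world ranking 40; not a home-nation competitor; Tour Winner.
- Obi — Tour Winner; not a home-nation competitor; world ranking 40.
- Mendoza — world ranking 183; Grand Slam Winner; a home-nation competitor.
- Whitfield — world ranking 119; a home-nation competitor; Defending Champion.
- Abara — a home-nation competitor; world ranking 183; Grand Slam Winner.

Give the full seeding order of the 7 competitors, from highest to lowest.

By status category: Whitfield (Defending Champion); then Abara, Ivanova, Mendoza and Salazar (Grand Slam Winner); then Ibarra and Obi (Tour Winner).
Abara, Ivanova, Mendoza and Salazar all have world ranking 183, so the next rule applies.
Among Abara, Ivanova, Mendoza and Salazar, a home-nation competitor before not a home-nation competitor: Abara, Ivanova and Mendoza (a home-nation competitor) before Salazar (not a home-nation competitor).
Among Abara, Ivanova and Mendoza, alphabetically by surname: Abara before Ivanova before Mendoza.
Ibarra and Obi both have world ranking 40, so the next rule applies.
Ibarra and Obi are each not a home-nation competitor, so the next rule applies.
Among Ibarra and Obi, alphabetically by surname: Ibarra before Obi.
Full order: Whitfield, Abara, Ivanova, Mendoza, Salazar, Ibarra, Obi.

Whitfield, Abara, Ivanova, Mendoza, Salazar, Ibarra, Obi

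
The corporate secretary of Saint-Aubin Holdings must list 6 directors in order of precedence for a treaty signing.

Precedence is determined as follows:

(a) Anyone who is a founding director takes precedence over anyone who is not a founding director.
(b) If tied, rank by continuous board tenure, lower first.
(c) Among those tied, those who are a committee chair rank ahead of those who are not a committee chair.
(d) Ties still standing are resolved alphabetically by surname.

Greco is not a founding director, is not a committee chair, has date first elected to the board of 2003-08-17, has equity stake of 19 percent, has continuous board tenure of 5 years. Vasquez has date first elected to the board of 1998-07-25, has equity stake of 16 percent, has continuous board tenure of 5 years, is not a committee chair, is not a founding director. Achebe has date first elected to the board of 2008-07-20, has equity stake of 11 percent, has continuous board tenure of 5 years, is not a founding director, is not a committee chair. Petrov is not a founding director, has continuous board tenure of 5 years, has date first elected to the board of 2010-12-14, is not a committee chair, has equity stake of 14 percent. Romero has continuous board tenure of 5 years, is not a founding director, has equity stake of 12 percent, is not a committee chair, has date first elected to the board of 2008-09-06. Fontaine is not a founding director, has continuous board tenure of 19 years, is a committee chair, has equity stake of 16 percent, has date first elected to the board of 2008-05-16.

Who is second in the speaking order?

By the first rule: Achebe, Greco, Petrov, Romero, Vasquez and Fontaine (each not a founding director).
Among Achebe, Greco, Petrov, Romero, Vasquez and Fontaine, by continuous board tenure (lower first): Achebe, Greco, Petrov, Romero and Vasquez (5 years) before Fontaine (19 years).
Achebe, Greco, Petrov, Romero and Vasquez are each not a committee chair, so the next rule applies.
Among Achebe, Greco, Petrov, Romero and Vasquez, alphabetically by surname: Achebe before Greco before Petrov before Romero before Vasquez.
Order: Achebe, Greco, Petrov, Romero, Vasquez, Fontaine.

Greco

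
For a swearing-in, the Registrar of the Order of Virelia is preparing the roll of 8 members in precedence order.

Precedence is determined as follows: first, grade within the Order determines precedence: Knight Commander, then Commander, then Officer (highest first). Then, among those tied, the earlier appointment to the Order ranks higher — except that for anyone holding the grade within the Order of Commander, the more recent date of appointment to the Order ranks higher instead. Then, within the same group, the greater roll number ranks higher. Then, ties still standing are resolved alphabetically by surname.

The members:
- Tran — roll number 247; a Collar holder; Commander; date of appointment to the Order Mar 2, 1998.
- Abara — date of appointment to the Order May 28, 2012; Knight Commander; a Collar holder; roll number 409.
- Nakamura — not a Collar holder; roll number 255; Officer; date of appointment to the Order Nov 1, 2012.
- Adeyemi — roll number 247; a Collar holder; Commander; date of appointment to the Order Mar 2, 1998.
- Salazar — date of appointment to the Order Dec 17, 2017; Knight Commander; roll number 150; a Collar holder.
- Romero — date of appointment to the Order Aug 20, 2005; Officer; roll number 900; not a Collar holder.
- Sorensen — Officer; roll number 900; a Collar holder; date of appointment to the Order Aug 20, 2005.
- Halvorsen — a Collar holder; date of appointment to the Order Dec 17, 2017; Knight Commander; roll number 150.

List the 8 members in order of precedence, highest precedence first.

By grade within the Order: Abara, Halvorsen and Salazar (Knight Commander); then Adeyemi and Tran (Commander); then Romero, Sorensen and Nakamura (Officer).
Among Abara, Halvorsen and Salazar, by date of appointment to the Order (earlier first): Abara (May 28, 2012) before Halvorsen and Salazar (Dec 17, 2017).
Halvorsen and Salazar both have roll number 150, so the next rule applies.
Among Halvorsen and Salazar, alphabetically by surname: Halvorsen before Salazar.
Adeyemi and Tran both have date of appointment to the Order Mar 2, 1998, so the next rule applies.
Adeyemi and Tran both have roll number 247, so the next rule applies.
Among Adeyemi and Tran, alphabetically by surname: Adeyemi before Tran.
Among Romero, Sorensen and Nakamura, by date of appointment to the Order (earlier first): Romero and Sorensen (Aug 20, 2005) before Nakamura (Nov 1, 2012).
Romero and Sorensen both have roll number 900, so the next rule applies.
Among Romero and Sorensen, alphabetically by surname: Romero before Sorensen.
Full order: Abara, Halvorsen, Salazar, Adeyemi, Tran, Romero, Sorensen, Nakamura.

Abara, Halvorsen, Salazar, Adeyemi, Tran, Romero, Sorensen, Nakamura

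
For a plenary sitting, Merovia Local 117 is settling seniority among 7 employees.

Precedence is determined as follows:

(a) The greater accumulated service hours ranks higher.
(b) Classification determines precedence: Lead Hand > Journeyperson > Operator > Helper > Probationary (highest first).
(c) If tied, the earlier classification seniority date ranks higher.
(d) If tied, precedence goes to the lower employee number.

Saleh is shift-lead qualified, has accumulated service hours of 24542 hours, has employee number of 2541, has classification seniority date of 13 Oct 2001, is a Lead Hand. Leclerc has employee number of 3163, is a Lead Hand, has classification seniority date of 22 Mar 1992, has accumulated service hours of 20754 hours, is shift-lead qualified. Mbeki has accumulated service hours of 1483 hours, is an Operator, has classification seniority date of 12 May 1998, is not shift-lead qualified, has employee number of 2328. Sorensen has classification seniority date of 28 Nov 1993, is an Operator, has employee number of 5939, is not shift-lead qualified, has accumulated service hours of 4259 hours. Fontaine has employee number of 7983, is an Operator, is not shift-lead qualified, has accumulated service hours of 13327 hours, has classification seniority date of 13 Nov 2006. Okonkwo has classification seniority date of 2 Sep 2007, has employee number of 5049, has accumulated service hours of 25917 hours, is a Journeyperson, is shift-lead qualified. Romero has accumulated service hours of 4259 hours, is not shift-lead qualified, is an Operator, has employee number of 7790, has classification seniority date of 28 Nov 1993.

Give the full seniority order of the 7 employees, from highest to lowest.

Okonkwo, Saleh, Leclerc, Fontaine, Sorensen, Romero, Mbeki

By accumulated service hours (higher first): Okonkwo (25917 hours); then Saleh (24542 hours); then Leclerc (20754 hours); then Fontaine (13327 hours); then Sorensen and Romero (both 4259 hours); then Mbeki (1483 hours).
Sorensen and Romero are each Operator, so the next rule applies.
Sorensen and Romero both have classification seniority date 28 Nov 1993, so the next rule applies.
Among Sorensen and Romero, by employee number (lower first): Sorensen (5939) before Romero (7790).
Full order: Okonkwo, Saleh, Leclerc, Fontaine, Sorensen, Romero, Mbeki.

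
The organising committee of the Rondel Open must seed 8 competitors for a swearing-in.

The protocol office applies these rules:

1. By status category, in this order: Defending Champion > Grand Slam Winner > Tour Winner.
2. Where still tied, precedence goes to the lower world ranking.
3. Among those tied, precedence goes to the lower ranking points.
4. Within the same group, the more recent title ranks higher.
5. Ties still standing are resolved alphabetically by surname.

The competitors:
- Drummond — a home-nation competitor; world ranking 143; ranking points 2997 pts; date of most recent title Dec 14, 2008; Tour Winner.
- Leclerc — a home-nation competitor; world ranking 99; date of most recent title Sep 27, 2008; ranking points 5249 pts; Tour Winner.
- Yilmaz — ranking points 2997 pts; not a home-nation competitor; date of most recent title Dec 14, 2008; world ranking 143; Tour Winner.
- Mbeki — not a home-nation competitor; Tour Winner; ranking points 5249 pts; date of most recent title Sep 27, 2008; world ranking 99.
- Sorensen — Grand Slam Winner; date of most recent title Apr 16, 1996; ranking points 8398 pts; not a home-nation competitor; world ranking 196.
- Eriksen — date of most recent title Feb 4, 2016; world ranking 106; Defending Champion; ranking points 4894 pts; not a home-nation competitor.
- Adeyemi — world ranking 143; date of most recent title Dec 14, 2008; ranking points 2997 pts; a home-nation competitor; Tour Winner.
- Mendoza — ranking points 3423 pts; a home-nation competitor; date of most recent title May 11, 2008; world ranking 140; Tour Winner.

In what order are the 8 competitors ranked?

By status category: Eriksen (Defending Champion); then Sorensen (Grand Slam Winner); then Leclerc, Mbeki, Mendoza, Adeyemi, Drummond and Yilmaz (Tour Winner).
Among Leclerc, Mbeki, Mendoza, Adeyemi, Drummond and Yilmaz, by world ranking (lower first): Leclerc and Mbeki (99) before Mendoza (140) before Adeyemi, Drummond and Yilmaz (143).
Leclerc and Mbeki both have ranking points 5249 pts, so the next rule applies.
Leclerc and Mbeki both have date of most recent title Sep 27, 2008, so the next rule applies.
Among Leclerc and Mbeki, alphabetically by surname: Leclerc before Mbeki.
Adeyemi, Drummond and Yilmaz all have ranking points 2997 pts, so the next rule applies.
Adeyemi, Drummond and Yilmaz all have date of most recent title Dec 14, 2008, so the next rule applies.
Among Adeyemi, Drummond and Yilmaz, alphabetically by surname: Adeyemi before Drummond before Yilmaz.
Full order: Eriksen, Sorensen, Leclerc, Mbeki, Mendoza, Adeyemi, Drummond, Yilmaz.

Eriksen, Sorensen, Leclerc, Mbeki, Mendoza, Adeyemi, Drummond, Yilmaz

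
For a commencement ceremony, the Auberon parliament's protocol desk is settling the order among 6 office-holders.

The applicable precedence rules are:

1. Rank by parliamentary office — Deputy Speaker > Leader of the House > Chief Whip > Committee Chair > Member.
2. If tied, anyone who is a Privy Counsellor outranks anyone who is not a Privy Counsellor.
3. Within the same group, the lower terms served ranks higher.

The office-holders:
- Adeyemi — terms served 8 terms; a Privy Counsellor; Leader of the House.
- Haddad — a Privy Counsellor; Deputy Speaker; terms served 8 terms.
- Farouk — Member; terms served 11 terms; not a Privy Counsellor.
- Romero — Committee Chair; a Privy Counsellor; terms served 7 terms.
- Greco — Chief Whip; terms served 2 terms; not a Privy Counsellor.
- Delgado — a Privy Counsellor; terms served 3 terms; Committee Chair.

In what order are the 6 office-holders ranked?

Haddad, Adeyemi, Greco, Delgado, Romero, Farouk

By parliamentary office: Haddad (Deputy Speaker); then Adeyemi (Leader of the House); then Greco (Chief Whip); then Delgado and Romero (Committee Chair); then Farouk (Member).
Delgado and Romero are each a Privy Counsellor, so the next rule applies.
Among Delgado and Romero, by terms served (lower first): Delgado (3 terms) before Romero (7 terms).
Full order: Haddad, Adeyemi, Greco, Delgado, Romero, Farouk.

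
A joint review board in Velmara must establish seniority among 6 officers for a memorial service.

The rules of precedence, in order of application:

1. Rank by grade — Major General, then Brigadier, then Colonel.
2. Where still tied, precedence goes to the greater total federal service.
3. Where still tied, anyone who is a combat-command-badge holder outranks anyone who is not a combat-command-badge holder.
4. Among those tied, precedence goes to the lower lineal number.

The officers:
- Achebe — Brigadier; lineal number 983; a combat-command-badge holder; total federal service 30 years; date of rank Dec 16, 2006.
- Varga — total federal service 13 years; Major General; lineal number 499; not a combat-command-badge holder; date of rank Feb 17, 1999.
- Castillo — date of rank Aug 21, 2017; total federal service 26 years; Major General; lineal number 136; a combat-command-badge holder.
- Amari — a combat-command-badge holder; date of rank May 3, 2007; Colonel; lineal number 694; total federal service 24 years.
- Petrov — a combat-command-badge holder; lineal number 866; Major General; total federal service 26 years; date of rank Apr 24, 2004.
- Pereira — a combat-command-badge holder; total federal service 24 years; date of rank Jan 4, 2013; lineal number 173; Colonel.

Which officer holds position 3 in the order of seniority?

Varga

By grade: Castillo, Petrov and Varga (Major General); then Achebe (Brigadier); then Pereira and Amari (Colonel).
Among Castillo, Petrov and Varga, by total federal service (higher first): Castillo and Petrov (26 years) before Varga (13 years).
Castillo and Petrov are each a combat-command-badge holder, so the next rule applies.
Among Castillo and Petrov, by lineal number (lower first): Castillo (136) before Petrov (866).
Pereira and Amari both have total federal service 24 years, so the next rule applies.
Pereira and Amari are each a combat-command-badge holder, so the next rule applies.
Among Pereira and Amari, by lineal number (lower first): Pereira (173) before Amari (694).
Order: Castillo, Petrov, Varga, Achebe, Pereira, Amari.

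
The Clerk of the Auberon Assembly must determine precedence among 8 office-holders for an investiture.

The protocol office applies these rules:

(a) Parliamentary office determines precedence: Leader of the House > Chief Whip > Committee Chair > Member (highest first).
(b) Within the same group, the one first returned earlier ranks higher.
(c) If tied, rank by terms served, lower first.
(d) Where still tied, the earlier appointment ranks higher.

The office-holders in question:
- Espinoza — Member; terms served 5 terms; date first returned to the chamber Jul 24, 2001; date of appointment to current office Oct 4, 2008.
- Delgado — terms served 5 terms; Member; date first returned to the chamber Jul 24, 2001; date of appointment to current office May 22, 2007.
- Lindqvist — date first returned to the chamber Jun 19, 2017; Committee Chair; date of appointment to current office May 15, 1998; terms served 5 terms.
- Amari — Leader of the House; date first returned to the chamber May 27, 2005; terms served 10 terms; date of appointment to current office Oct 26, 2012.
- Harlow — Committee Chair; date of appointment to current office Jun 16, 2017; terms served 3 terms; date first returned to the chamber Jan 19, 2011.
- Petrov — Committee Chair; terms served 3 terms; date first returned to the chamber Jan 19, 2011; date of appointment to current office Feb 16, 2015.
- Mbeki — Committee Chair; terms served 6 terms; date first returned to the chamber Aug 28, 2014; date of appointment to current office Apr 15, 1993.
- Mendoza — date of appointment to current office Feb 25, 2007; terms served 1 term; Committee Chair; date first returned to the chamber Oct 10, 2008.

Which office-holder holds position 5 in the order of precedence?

By parliamentary office: Amari (Leader of the House); then Mendoza, Petrov, Harlow, Mbeki and Lindqvist (Committee Chair); then Delgado and Espinoza (Member).
Among Mendoza, Petrov, Harlow, Mbeki and Lindqvist, by date first returned to the chamber (earlier first): Mendoza (Oct 10, 2008) before Petrov and Harlow (Jan 19, 2011) before Mbeki (Aug 28, 2014) before Lindqvist (Jun 19, 2017).
Petrov and Harlow both have terms served 3 terms, so the next rule applies.
Among Petrov and Harlow, by date of appointment to current office (earlier first): Petrov (Feb 16, 2015) before Harlow (Jun 16, 2017).
Delgado and Espinoza both have date first returned to the chamber Jul 24, 2001, so the next rule applies.
Delgado and Espinoza both have terms served 5 terms, so the next rule applies.
Among Delgado and Espinoza, by date of appointment to current office (earlier first): Delgado (May 22, 2007) before Espinoza (Oct 4, 2008).
Order: Amari, Mendoza, Petrov, Harlow, Mbeki, Lindqvist, Delgado, Espinoza.

Mbeki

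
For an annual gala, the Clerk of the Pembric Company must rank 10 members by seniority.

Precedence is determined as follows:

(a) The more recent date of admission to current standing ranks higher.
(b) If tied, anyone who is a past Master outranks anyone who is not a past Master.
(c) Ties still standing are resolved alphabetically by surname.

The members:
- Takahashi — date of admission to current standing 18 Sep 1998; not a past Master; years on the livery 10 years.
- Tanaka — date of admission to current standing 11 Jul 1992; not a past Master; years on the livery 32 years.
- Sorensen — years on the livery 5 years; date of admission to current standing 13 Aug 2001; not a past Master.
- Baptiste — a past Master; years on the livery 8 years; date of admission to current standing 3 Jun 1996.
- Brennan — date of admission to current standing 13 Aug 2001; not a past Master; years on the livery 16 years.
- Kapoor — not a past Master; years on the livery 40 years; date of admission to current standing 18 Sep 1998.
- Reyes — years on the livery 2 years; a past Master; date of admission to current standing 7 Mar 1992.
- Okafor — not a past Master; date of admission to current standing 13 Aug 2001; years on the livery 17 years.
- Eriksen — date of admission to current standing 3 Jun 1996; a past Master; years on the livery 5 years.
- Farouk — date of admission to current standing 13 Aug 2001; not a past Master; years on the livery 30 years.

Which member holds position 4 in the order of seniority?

By date of admission to current standing (later first): Brennan, Farouk, Okafor and Sorensen (each 13 Aug 2001); then Kapoor and Takahashi (both 18 Sep 1998); then Baptiste and Eriksen (both 3 Jun 1996); then Tanaka (11 Jul 1992); then Reyes (7 Mar 1992).
Brennan, Farouk, Okafor and Sorensen are each not a past Master, so the next rule applies.
Among Brennan, Farouk, Okafor and Sorensen, alphabetically by surname: Brennan before Farouk before Okafor before Sorensen.
Kapoor and Takahashi are each not a past Master, so the next rule applies.
Among Kapoor and Takahashi, alphabetically by surname: Kapoor before Takahashi.
Baptiste and Eriksen are each a past Master, so the next rule applies.
Among Baptiste and Eriksen, alphabetically by surname: Baptiste before Eriksen.
Order: Brennan, Farouk, Okafor, Sorensen, Kapoor, Takahashi, Baptiste, Eriksen, Tanaka, Reyes.

Sorensen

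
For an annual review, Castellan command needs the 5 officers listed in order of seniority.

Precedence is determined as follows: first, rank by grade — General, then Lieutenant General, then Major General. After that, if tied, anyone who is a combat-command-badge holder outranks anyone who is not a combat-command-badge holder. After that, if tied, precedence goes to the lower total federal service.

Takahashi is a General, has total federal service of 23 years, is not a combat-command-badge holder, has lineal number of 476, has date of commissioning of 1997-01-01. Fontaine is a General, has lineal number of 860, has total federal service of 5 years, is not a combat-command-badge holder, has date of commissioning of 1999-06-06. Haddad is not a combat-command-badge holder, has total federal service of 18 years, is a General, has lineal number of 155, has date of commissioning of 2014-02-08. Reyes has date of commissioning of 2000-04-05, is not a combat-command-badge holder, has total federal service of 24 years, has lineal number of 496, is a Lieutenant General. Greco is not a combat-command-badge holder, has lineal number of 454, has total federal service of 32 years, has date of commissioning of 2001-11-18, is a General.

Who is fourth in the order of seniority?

By grade: Fontaine, Haddad, Takahashi and Greco (General); then Reyes (Lieutenant General).
Fontaine, Haddad, Takahashi and Greco are each not a combat-command-badge holder, so the next rule applies.
Among Fontaine, Haddad, Takahashi and Greco, by total federal service (lower first): Fontaine (5 years) before Haddad (18 years) before Takahashi (23 years) before Greco (32 years).
Order: Fontaine, Haddad, Takahashi, Greco, Reyes.

Greco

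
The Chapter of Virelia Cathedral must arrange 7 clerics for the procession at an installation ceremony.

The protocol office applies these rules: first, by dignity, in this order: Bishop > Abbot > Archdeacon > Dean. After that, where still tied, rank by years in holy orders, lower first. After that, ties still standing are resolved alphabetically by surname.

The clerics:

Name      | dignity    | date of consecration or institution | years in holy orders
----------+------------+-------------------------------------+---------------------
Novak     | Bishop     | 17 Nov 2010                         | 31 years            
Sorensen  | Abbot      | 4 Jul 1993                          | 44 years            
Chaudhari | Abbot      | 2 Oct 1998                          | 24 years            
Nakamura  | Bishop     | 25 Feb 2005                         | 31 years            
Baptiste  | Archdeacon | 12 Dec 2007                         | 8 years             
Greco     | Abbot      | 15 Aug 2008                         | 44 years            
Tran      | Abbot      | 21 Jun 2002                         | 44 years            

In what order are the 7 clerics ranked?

Nakamura, Novak, Chaudhari, Greco, Sorensen, Tran, Baptiste

By dignity: Nakamura and Novak (Bishop); then Chaudhari, Greco, Sorensen and Tran (Abbot); then Baptiste (Archdeacon).
Nakamura and Novak both have years in holy orders 31 years, so the next rule applies.
Among Nakamura and Novak, alphabetically by surname: Nakamura before Novak.
Among Chaudhari, Greco, Sorensen and Tran, by years in holy orders (lower first): Chaudhari (24 years) before Greco, Sorensen and Tran (44 years).
Among Greco, Sorensen and Tran, alphabetically by surname: Greco before Sorensen before Tran.
Full order: Nakamura, Novak, Chaudhari, Greco, Sorensen, Tran, Baptiste.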